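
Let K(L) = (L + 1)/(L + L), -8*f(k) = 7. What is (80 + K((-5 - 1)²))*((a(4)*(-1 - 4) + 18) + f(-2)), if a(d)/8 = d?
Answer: -736219/64 ≈ -11503.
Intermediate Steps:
a(d) = 8*d
f(k) = -7/8 (f(k) = -⅛*7 = -7/8)
K(L) = (1 + L)/(2*L) (K(L) = (1 + L)/((2*L)) = (1 + L)*(1/(2*L)) = (1 + L)/(2*L))
(80 + K((-5 - 1)²))*((a(4)*(-1 - 4) + 18) + f(-2)) = (80 + (1 + (-5 - 1)²)/(2*((-5 - 1)²)))*(((8*4)*(-1 - 4) + 18) - 7/8) = (80 + (1 + (-6)²)/(2*((-6)²)))*((32*(-5) + 18) - 7/8) = (80 + (½)*(1 + 36)/36)*((-160 + 18) - 7/8) = (80 + (½)*(1/36)*37)*(-142 - 7/8) = (80 + 37/72)*(-1143/8) = (5797/72)*(-1143/8) = -736219/64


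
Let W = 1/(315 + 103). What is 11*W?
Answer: 1/38 ≈ 0.026316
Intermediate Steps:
W = 1/418 ≈ 0.0023923
11*W = 11*(1/418) = 1/38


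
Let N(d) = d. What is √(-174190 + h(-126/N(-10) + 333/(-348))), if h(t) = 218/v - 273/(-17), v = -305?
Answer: I*√4682550639335/5185 ≈ 417.34*I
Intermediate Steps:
h(t) = 79559/5185 (h(t) = 218/(-305) - 273/(-17) = 218*(-1/305) - 273*(-1/17) = -218/305 + 273/17 = 79559/5185)
√(-174190 + h(-126/N(-10) + 333/(-348))) = √(-174190 + 79559/5185) = √(-903095591/5185) = I*√4682550639335/5185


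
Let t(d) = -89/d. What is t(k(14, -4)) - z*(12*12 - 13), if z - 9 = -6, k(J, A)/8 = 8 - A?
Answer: -37817/96 ≈ -393.93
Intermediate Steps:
k(J, A) = 64 - 8*A (k(J, A) = 8*(8 - A) = 64 - 8*A)
z = 3 (z = 9 - 6 = 3)
t(k(14, -4)) - z*(12*12 - 13) = -89/(64 - 8*(-4)) - 3*(12*12 - 13) = -89/(64 + 32) - 3*(144 - 13) = -89/96 - 3*131 = -89*1/96 - 1*393 = -89/96 - 393 = -37817/96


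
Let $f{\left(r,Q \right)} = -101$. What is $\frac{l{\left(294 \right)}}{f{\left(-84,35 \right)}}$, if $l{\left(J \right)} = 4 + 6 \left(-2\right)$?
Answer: $\frac{8}{101} \approx 0.079208$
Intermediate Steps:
$l{\left(J \right)} = -8$ ($l{\left(J \right)} = 4 - 12 = -8$)
$\frac{l{\left(294 \right)}}{f{\left(-84,35 \right)}} = - \frac{8}{-101} = \left(-8\right) \left(- \frac{1}{101}\right) = \frac{8}{101}$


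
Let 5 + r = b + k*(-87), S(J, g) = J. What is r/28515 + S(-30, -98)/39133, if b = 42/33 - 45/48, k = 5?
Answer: -3178709873/196394439120 ≈ -0.016185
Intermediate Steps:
b = 59/176 (b = 42*(1/33) - 45*1/48 = 14/11 - 15/16 = 59/176 ≈ 0.33523)
r = -77381/176 (r = -5 + (59/176 + 5*(-87)) = -5 + (59/176 - 435) = -5 - 76501/176 = -77381/176 ≈ -439.66)
r/28515 + S(-30, -98)/39133 = -77381/176/28515 - 30/39133 = -77381/176*1/28515 - 30*1/39133 = -77381/5018640 - 30/39133 = -3178709873/196394439120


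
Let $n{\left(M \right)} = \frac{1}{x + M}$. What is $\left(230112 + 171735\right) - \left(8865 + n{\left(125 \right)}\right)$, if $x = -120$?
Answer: $\frac{1964909}{5} \approx 3.9298 \cdot 10^{5}$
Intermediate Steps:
$n{\left(M \right)} = \frac{1}{-120 + M}$
$\left(230112 + 171735\right) - \left(8865 + n{\left(125 \right)}\right) = \left(230112 + 171735\right) - \left(8865 + \frac{1}{-120 + 125}\right) = 401847 - \frac{44326}{5} = \frac{1964909}{5}$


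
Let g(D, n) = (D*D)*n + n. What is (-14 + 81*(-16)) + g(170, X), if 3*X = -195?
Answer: -1879875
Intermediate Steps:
X = -65 (X = (⅓)*(-195) = -65)
g(D, n) = n + n*D² (g(D, n) = D²*n + n = n*D² + n = n + n*D²)
(-14 + 81*(-16)) + g(170, X) = (-14 + 81*(-16)) - 65*(1 + 170²) = (-14 - 1296) - 65*(1 + 28900) = -1310 - 65*28901 = -1310 - 1878565 = -1879875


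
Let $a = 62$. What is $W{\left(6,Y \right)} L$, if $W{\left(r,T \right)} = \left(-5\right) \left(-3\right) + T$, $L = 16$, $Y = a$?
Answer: $1232$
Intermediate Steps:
$Y = 62$
$W{\left(r,T \right)} = 15 + T$
$W{\left(6,Y \right)} L = \left(15 + 62\right) 16 = 77 \cdot 16 = 1232$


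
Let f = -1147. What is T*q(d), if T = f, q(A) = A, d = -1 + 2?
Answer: -1147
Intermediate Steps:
d = 1
T = -1147
T*q(d) = -1147*1 = -1147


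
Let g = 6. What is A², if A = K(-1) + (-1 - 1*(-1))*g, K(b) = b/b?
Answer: 1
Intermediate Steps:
K(b) = 1
A = 1 (A = 1 + (-1 - 1*(-1))*6 = 1 + (-1 + 1)*6 = 1 + 0*6 = 1 + 0 = 1)
A² = 1² = 1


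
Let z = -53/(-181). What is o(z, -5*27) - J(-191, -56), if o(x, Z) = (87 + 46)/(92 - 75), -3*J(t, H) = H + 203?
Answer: 966/17 ≈ 56.824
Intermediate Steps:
J(t, H) = -203/3 - H/3 (J(t, H) = -(H + 203)/3 = -(203 + H)/3 = -203/3 - H/3)
z = 53/181 (z = -53*(-1/181) = 53/181 ≈ 0.29282)
o(x, Z) = 133/17
o(z, -5*27) - J(-191, -56) = 133/17 - (-203/3 - 1/3*(-56)) = 133/17 - (-203/3 + 56/3) = 133/17 - 1*(-49) = 133/17 + 49 = 966/17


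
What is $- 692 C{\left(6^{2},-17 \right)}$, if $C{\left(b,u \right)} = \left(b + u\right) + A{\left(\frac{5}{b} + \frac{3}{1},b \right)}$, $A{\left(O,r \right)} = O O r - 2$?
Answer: $- \frac{2314913}{9} \approx -2.5721 \cdot 10^{5}$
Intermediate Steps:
$A{\left(O,r \right)} = -2 + r O^{2}$ ($A{\left(O,r \right)} = O^{2} r - 2 = r O^{2} - 2 = -2 + r O^{2}$)
$C{\left(b,u \right)} = -2 + b + u + b \left(3 + \frac{5}{b}\right)^{2}$ ($C{\left(b,u \right)} = \left(b + u\right) + \left(-2 + b \left(\frac{5}{b} + \frac{3}{1}\right)^{2}\right) = \left(b + u\right) + \left(-2 + b \left(\frac{5}{b} + 3 \cdot 1\right)^{2}\right) = \left(b + u\right) + \left(-2 + b \left(\frac{5}{b} + 3\right)^{2}\right) = \left(b + u\right) + \left(-2 + b \left(3 + \frac{5}{b}\right)^{2}\right) = -2 + b + u + b \left(3 + \frac{5}{b}\right)^{2}$)
$- 692 C{\left(6^{2},-17 \right)} = - 692 \left(-2 + 6^{2} - 17 + \frac{\left(5 + 3 \cdot 6^{2}\right)^{2}}{6^{2}}\right) = - 692 \left(-2 + 36 - 17 + \frac{\left(5 + 3 \cdot 36\right)^{2}}{36}\right) = - 692 \left(-2 + 36 - 17 + \frac{\left(5 + 108\right)^{2}}{36}\right) = - 692 \left(-2 + 36 - 17 + \frac{113^{2}}{36}\right) = - 692 \left(-2 + 36 - 17 + \frac{1}{36} \cdot 12769\right) = - 692 \left(-2 + 36 - 17 + \frac{12769}{36}\right) = \left(-692\right) \frac{13381}{36} = - \frac{2314913}{9}$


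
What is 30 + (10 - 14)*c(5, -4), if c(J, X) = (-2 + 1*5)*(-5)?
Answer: 90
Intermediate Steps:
c(J, X) = -15 (c(J, X) = (-2 + 5)*(-5) = 3*(-5) = -15)
30 + (10 - 14)*c(5, -4) = 30 + (10 - 14)*(-15) = 30 - 4*(-15) = 30 + 60 = 90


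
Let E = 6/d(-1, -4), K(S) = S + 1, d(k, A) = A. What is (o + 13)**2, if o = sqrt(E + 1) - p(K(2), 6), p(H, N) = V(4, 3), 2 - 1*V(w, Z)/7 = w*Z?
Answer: (166 + I*sqrt(2))**2/4 ≈ 6888.5 + 117.38*I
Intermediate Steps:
V(w, Z) = 14 - 7*Z*w (V(w, Z) = 14 - 7*w*Z = 14 - 7*Z*w)
K(S) = 1 + S
p(H, N) = -70 (p(H, N) = 14 - 7*3*4 = 14 - 84 = -70)
E = -3/2 (E = 6/(-4) = 6*(-1/4) = -3/2 ≈ -1.5000)
o = 70 + I*sqrt(2)/2 (o = sqrt(-3/2 + 1) - 1*(-70) = sqrt(-1/2) + 70 = I*sqrt(2)/2 + 70 = 70 + I*sqrt(2)/2 ≈ 70.0 + 0.70711*I)
(o + 13)**2 = ((70 + I*sqrt(2)/2) + 13)**2 = (83 + I*sqrt(2)/2)**2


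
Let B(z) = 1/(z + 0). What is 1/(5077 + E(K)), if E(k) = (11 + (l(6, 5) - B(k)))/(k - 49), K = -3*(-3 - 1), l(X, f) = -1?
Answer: 444/2254069 ≈ 0.00019698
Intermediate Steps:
K = 12 (K = -3*(-4) = 12)
B(z) = 1/z
E(k) = (10 - 1/k)/(-49 + k) (E(k) = (11 + (-1 - 1/k))/(k - 49) = (10 - 1/k)/(-49 + k))
1/(5077 + E(K)) = 1/(5077 + (-1 + 10*12)/(12*(-49 + 12))) = 1/(5077 + (1/12)*(-1 + 120)/(-37)) = 1/(5077 + (1/12)*(-1/37)*119) = 1/(5077 - 119/444) = 1/(2254069/444) = 444/2254069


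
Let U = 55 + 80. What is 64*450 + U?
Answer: 28935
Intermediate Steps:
U = 135
64*450 + U = 64*450 + 135 = 28800 + 135 = 28935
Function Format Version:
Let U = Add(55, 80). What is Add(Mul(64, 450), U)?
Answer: 28935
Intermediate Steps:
U = 135
Add(Mul(64, 450), U) = Add(Mul(64, 450), 135) = Add(28800, 135) = 28935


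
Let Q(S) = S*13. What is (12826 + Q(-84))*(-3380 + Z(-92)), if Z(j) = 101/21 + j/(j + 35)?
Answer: -15794632838/399 ≈ -3.9586e+7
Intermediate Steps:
Z(j) = 101/21 + j/(35 + j) (Z(j) = 101*(1/21) + j/(35 + j) = 101/21 + j/(35 + j))
Q(S) = 13*S
(12826 + Q(-84))*(-3380 + Z(-92)) = (12826 + 13*(-84))*(-3380 + (3535 + 122*(-92))/(21*(35 - 92))) = (12826 - 1092)*(-3380 + (1/21)*(3535 - 11224)/(-57)) = 11734*(-3380 + (1/21)*(-1/57)*(-7689)) = 11734*(-3380 + 2563/399) = 11734*(-1346057/399) = -15794632838/399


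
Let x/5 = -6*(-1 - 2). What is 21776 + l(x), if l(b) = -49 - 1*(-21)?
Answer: 21748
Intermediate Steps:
x = 90 (x = 5*(-6*(-1 - 2)) = 5*(-6*(-3)) = 5*18 = 90)
l(b) = -28 (l(b) = -49 + 21 = -28)
21776 + l(x) = 21776 - 28 = 21748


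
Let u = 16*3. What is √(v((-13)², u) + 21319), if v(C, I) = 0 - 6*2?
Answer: √21307 ≈ 145.97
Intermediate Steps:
u = 48
v(C, I) = -12 (v(C, I) = 0 - 12 = -12)
√(v((-13)², u) + 21319) = √(-12 + 21319) = √21307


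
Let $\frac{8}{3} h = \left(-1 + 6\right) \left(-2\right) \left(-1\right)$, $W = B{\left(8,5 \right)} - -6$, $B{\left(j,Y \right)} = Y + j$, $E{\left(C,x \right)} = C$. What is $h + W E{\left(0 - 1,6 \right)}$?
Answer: $- \frac{61}{4} \approx -15.25$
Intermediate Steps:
$W = 19$ ($W = \left(5 + 8\right) - -6 = 13 + \left(10 - 4\right) = 13 + 6 = 19$)
$h = \frac{15}{4}$ ($h = \frac{3 \left(-1 + 6\right) \left(-2\right) \left(-1\right)}{8} = \frac{3 \cdot 5 \left(-2\right) \left(-1\right)}{8} = \frac{3 \left(\left(-10\right) \left(-1\right)\right)}{8} = \frac{3}{8} \cdot 10 = \frac{15}{4} \approx 3.75$)
$h + W E{\left(0 - 1,6 \right)} = \frac{15}{4} + 19 \left(0 - 1\right) = \frac{15}{4} + 19 \left(-1\right) = \frac{15}{4} - 19 = - \frac{61}{4}$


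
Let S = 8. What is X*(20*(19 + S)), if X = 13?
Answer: 7020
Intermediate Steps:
X*(20*(19 + S)) = 13*(20*(19 + 8)) = 13*(20*27) = 13*540 = 7020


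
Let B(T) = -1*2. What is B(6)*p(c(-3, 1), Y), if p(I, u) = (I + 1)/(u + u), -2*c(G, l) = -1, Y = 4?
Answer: -3/8 ≈ -0.37500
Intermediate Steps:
B(T) = -2
c(G, l) = ½ (c(G, l) = -½*(-1) = ½)
p(I, u) = (1 + I)/(2*u) (p(I, u) = (1 + I)/((2*u)) = (1 + I)*(1/(2*u)) = (1 + I)/(2*u))
B(6)*p(c(-3, 1), Y) = -(1 + ½)/4 = -3/(4*2) = -2*3/16 = -3/8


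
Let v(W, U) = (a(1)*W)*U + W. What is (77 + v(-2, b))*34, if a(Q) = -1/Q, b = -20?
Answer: 1190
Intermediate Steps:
v(W, U) = W - U*W (v(W, U) = ((-1/1)*W)*U + W = ((-1*1)*W)*U + W = (-W)*U + W = -U*W + W = W - U*W)
(77 + v(-2, b))*34 = (77 - 2*(1 - 1*(-20)))*34 = (77 - 2*(1 + 20))*34 = (77 - 2*21)*34 = (77 - 42)*34 = 35*34 = 1190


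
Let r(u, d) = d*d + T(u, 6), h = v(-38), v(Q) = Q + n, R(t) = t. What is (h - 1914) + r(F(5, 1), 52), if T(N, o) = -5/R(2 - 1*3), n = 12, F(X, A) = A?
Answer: 769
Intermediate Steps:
v(Q) = 12 + Q (v(Q) = Q + 12 = 12 + Q)
h = -26 (h = 12 - 38 = -26)
T(N, o) = 5 (T(N, o) = -5/(2 - 1*3) = -5/(2 - 3) = -5/(-1) = -5*(-1) = 5)
r(u, d) = 5 + d² (r(u, d) = d*d + 5 = d² + 5 = 5 + d²)
(h - 1914) + r(F(5, 1), 52) = (-26 - 1914) + (5 + 52²) = -1940 + (5 + 2704) = -1940 + 2709 = 769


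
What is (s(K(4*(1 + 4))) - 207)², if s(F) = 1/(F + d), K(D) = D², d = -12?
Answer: 6450499225/150544 ≈ 42848.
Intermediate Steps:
s(F) = 1/(-12 + F) (s(F) = 1/(F - 12) = 1/(-12 + F))
(s(K(4*(1 + 4))) - 207)² = (1/(-12 + (4*(1 + 4))²) - 207)² = (1/(-12 + (4*5)²) - 207)² = (1/(-12 + 20²) - 207)² = (1/(-12 + 400) - 207)² = (1/388 - 207)² = (-80315/388)² = 6450499225/150544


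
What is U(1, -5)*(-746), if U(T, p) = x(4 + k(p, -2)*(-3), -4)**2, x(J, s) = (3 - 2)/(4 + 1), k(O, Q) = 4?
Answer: -746/25 ≈ -29.840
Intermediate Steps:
x(J, s) = 1/5
U(T, p) = 1/25 (U(T, p) = (1/5)**2 = 1/25)
U(1, -5)*(-746) = (1/25)*(-746) = -746/25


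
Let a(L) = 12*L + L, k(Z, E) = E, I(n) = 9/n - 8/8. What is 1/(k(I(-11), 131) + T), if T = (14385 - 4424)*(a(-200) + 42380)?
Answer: 1/396248711 ≈ 2.5237e-9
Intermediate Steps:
I(n) = -1 + 9/n (I(n) = 9/n - 8*⅛ = 9/n - 1 = -1 + 9/n)
a(L) = 13*L
T = 396248580 (T = (14385 - 4424)*(13*(-200) + 42380) = 9961*(-2600 + 42380) = 9961*39780 = 396248580)
1/(k(I(-11), 131) + T) = 1/(131 + 396248580) = 1/396248711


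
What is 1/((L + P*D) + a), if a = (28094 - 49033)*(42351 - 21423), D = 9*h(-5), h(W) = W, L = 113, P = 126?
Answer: -1/438216949 ≈ -2.2820e-9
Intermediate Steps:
D = -45 (D = 9*(-5) = -45)
a = -438211392 (a = -20939*20928 = -438211392)
1/((L + P*D) + a) = 1/((113 + 126*(-45)) - 438211392) = 1/((113 - 5670) - 438211392) = 1/(-5557 - 438211392) = 1/(-438216949) = -1/438216949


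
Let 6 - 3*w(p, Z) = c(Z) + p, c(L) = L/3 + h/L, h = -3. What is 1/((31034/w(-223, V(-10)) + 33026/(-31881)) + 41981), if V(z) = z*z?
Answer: 1871701629/79464422622215 ≈ 2.3554e-5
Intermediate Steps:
V(z) = z**2
c(L) = -3/L + L/3 (c(L) = L/3 - 3/L = -3/L + L/3)
w(p, Z) = 2 + 1/Z - p/3 - Z/9 (w(p, Z) = 2 - ((-3/Z + Z/3) + p)/3 = 2 - (p - 3/Z + Z/3)/3 = 2 + (1/Z - p/3 - Z/9) = 2 + 1/Z - p/3 - Z/9)
1/((31034/w(-223, V(-10)) + 33026/(-31881)) + 41981) = 1/((31034/(2 + 1/((-10)**2) - 1/3*(-223) - 1/9*(-10)**2) + 33026/(-31881)) + 41981) = 1/((31034/(2 + 1/100 + 223/3 - 1/9*100) + 33026*(-1/31881)) + 41981) = 1/((31034/(2 + 1/100 + 223/3 - 100/9) - 33026/31881) + 41981) = 1/((31034/(58709/900) - 33026/31881) + 41981) = 1/((31034*(900/58709) - 33026/31881) + 41981) = 1/((27930600/58709 - 33026/31881) + 41981) = 1/(888516535166/1871701629 + 41981) = 1/(79464422622215/1871701629) = 1871701629/79464422622215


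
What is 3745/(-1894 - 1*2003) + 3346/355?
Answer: 11709887/1383435 ≈ 8.4644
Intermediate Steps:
3745/(-1894 - 1*2003) + 3346/355 = 3745/(-1894 - 2003) + 3346*(1/355) = 3745/(-3897) + 3346/355 = 3745*(-1/3897) + 3346/355 = -3745/3897 + 3346/355 = 11709887/1383435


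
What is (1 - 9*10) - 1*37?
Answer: -126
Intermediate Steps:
(1 - 9*10) - 1*37 = (1 - 90) - 37 = -89 - 37 = -126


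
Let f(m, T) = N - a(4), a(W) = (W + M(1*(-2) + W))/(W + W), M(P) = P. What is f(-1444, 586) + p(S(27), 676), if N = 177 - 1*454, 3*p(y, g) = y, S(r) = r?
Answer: -1075/4 ≈ -268.75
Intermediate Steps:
p(y, g) = y/3
N = -277 (N = 177 - 454 = -277)
a(W) = (-2 + 2*W)/(2*W) (a(W) = (W + (1*(-2) + W))/(W + W) = (W + (-2 + W))/((2*W)) = (-2 + 2*W)*(1/(2*W)) = (-2 + 2*W)/(2*W))
f(m, T) = -1111/4 (f(m, T) = -277 - (-1 + 4)/4 = -277 - 3/4 = -1111/4)
f(-1444, 586) + p(S(27), 676) = -1111/4 + (1/3)*27 = -1111/4 + 9 = -1075/4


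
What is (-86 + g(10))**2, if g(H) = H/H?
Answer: 7225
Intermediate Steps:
g(H) = 1
(-86 + g(10))**2 = (-86 + 1)**2 = (-85)**2 = 7225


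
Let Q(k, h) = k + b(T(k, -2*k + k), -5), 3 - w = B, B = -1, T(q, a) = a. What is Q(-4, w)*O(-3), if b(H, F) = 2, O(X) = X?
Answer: 6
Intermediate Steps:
w = 4 (w = 3 - 1*(-1) = 3 + 1 = 4)
Q(k, h) = 2 + k (Q(k, h) = k + 2 = 2 + k)
Q(-4, w)*O(-3) = (2 - 4)*(-3) = -2*(-3) = 6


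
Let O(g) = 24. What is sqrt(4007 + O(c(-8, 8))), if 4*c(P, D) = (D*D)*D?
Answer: sqrt(4031) ≈ 63.490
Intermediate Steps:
c(P, D) = D**3/4 (c(P, D) = ((D*D)*D)/4 = (D**2*D)/4 = D**3/4)
sqrt(4007 + O(c(-8, 8))) = sqrt(4007 + 24) = sqrt(4031)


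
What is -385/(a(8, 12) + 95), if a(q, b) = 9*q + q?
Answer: -11/5 ≈ -2.2000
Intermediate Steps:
a(q, b) = 10*q
-385/(a(8, 12) + 95) = -385/(10*8 + 95) = -385/(80 + 95) = -385/175 = -385*1/175 = -11/5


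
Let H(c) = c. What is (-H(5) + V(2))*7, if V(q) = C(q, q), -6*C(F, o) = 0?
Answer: -35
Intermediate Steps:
C(F, o) = 0 (C(F, o) = -1/6*0 = 0)
V(q) = 0
(-H(5) + V(2))*7 = (-1*5 + 0)*7 = (-5 + 0)*7 = -5*7 = -35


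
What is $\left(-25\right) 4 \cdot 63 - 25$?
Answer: $-6325$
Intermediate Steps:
$\left(-25\right) 4 \cdot 63 - 25 = \left(-100\right) 63 - 25 = -6300 - 25 = -6325$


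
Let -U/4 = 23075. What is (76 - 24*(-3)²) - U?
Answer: 92160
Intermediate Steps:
U = -92300 (U = -4*23075 = -92300)
(76 - 24*(-3)²) - U = (76 - 24*(-3)²) - 1*(-92300) = (76 - 24*9) + 92300 = (76 - 216) + 92300 = -140 + 92300 = 92160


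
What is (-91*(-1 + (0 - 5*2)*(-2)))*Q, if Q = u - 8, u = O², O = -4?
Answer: -13832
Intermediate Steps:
u = 16 (u = (-4)² = 16)
Q = 8 (Q = 16 - 8 = 8)
(-91*(-1 + (0 - 5*2)*(-2)))*Q = -91*(-1 + (0 - 5*2)*(-2))*8 = -91*(-1 + (0 - 10)*(-2))*8 = -91*(-1 - 10*(-2))*8 = -91*(-1 + 20)*8 = -91*19*8 = -1729*8 = -13832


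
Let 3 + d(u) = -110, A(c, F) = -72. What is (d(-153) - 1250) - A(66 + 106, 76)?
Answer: -1291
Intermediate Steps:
d(u) = -113 (d(u) = -3 - 110 = -113)
(d(-153) - 1250) - A(66 + 106, 76) = (-113 - 1250) - 1*(-72) = -1363 + 72 = -1291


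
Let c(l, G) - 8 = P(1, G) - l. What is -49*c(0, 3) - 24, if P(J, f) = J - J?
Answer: -416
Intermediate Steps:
P(J, f) = 0
c(l, G) = 8 - l (c(l, G) = 8 + (0 - l) = 8 - l)
-49*c(0, 3) - 24 = -49*(8 - 1*0) - 24 = -49*(8 + 0) - 24 = -49*8 - 24 = -392 - 24 = -416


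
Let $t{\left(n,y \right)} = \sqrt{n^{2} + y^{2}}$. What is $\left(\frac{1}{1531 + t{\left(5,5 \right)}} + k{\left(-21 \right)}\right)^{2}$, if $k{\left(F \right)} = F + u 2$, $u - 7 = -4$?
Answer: $\frac{1236024071094006}{5493918775921} + \frac{351571340 \sqrt{2}}{5493918775921} \approx 224.98$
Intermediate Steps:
$u = 3$ ($u = 7 - 4 = 3$)
$k{\left(F \right)} = 6 + F$ ($k{\left(F \right)} = F + 3 \cdot 2 = F + 6 = 6 + F$)
$\left(\frac{1}{1531 + t{\left(5,5 \right)}} + k{\left(-21 \right)}\right)^{2} = \left(\frac{1}{1531 + \sqrt{5^{2} + 5^{2}}} + \left(6 - 21\right)\right)^{2} = \left(\frac{1}{1531 + \sqrt{25 + 25}} - 15\right)^{2} = \left(\frac{1}{1531 + \sqrt{50}} - 15\right)^{2} = \left(\frac{1}{1531 + 5 \sqrt{2}} - 15\right)^{2} = \left(-15 + \frac{1}{1531 + 5 \sqrt{2}}\right)^{2}$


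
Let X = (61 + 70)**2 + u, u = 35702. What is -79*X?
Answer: -4176177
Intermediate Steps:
X = 52863 (X = (61 + 70)**2 + 35702 = 131**2 + 35702 = 17161 + 35702 = 52863)
-79*X = -79*52863 = -4176177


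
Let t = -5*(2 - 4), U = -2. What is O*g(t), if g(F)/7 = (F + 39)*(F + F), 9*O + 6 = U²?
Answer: -13720/9 ≈ -1524.4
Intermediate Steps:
t = 10 (t = -5*(-2) = 10)
O = -2/9 (O = -⅔ + (⅑)*(-2)² = -⅔ + (⅑)*4 = -⅔ + 4/9 = -2/9 ≈ -0.22222)
g(F) = 14*F*(39 + F) (g(F) = 7*((F + 39)*(F + F)) = 7*((39 + F)*(2*F)) = 7*(2*F*(39 + F)) = 14*F*(39 + F))
O*g(t) = -28*10*(39 + 10)/9 = -28*10*49/9 = -2/9*6860 = -13720/9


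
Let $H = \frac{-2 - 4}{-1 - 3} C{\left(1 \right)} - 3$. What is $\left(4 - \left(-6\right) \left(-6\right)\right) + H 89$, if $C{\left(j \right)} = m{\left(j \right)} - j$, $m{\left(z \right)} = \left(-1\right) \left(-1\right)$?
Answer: $-299$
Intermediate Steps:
$m{\left(z \right)} = 1$
$C{\left(j \right)} = 1 - j$
$H = -3$ ($H = \frac{-2 - 4}{-1 - 3} \left(1 - 1\right) - 3 = - \frac{6}{-4} \left(1 - 1\right) - 3 = \left(-6\right) \left(- \frac{1}{4}\right) 0 - 3 = \frac{3}{2} \cdot 0 - 3 = 0 - 3 = -3$)
$\left(4 - \left(-6\right) \left(-6\right)\right) + H 89 = \left(4 - \left(-6\right) \left(-6\right)\right) - 267 = \left(4 - 36\right) - 267 = -32 - 267 = -299$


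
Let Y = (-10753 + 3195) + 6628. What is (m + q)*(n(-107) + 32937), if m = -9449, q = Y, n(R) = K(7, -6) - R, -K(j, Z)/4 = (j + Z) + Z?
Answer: -343171256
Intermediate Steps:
K(j, Z) = -8*Z - 4*j (K(j, Z) = -4*((j + Z) + Z) = -4*((Z + j) + Z) = -4*(j + 2*Z) = -8*Z - 4*j)
n(R) = 20 - R (n(R) = (-8*(-6) - 4*7) - R = (48 - 28) - R = 20 - R)
Y = -930 (Y = -7558 + 6628 = -930)
q = -930
(m + q)*(n(-107) + 32937) = (-9449 - 930)*((20 - 1*(-107)) + 32937) = -10379*((20 + 107) + 32937) = -10379*(127 + 32937) = -10379*33064 = -343171256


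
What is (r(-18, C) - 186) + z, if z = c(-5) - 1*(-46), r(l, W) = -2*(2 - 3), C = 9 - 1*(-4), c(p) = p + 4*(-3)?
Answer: -155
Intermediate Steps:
c(p) = -12 + p (c(p) = p - 12 = -12 + p)
C = 13 (C = 9 + 4 = 13)
r(l, W) = 2 (r(l, W) = -2*(-1) = 2)
z = 29 (z = (-12 - 5) - 1*(-46) = -17 + 46 = 29)
(r(-18, C) - 186) + z = (2 - 186) + 29 = -184 + 29 = -155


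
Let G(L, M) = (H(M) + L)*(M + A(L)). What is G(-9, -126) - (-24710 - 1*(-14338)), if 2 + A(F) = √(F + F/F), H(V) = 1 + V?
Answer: 27524 - 268*I*√2 ≈ 27524.0 - 379.01*I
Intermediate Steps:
A(F) = -2 + √(1 + F) (A(F) = -2 + √(F + F/F) = -2 + √(F + 1) = -2 + √(1 + F))
G(L, M) = (1 + L + M)*(-2 + M + √(1 + L)) (G(L, M) = ((1 + M) + L)*(M + (-2 + √(1 + L))) = (1 + L + M)*(-2 + M + √(1 + L)))
G(-9, -126) - (-24710 - 1*(-14338)) = (-9*(-126) - 9*(-2 + √(1 - 9)) - 126*(1 - 126) + (1 - 126)*(-2 + √(1 - 9))) - (-24710 - 1*(-14338)) = (1134 - 9*(-2 + √(-8)) - 126*(-125) - 125*(-2 + √(-8))) - (-24710 + 14338) = (1134 - 9*(-2 + 2*I*√2) + 15750 - 125*(-2 + 2*I*√2)) - 1*(-10372) = (1134 + (18 - 18*I*√2) + 15750 + (250 - 250*I*√2)) + 10372 = (17152 - 268*I*√2) + 10372 = 27524 - 268*I*√2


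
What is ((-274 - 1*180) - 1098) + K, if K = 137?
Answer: -1415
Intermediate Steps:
((-274 - 1*180) - 1098) + K = ((-274 - 1*180) - 1098) + 137 = ((-274 - 180) - 1098) + 137 = (-454 - 1098) + 137 = -1552 + 137 = -1415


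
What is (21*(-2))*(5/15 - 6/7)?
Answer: 22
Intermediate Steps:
(21*(-2))*(5/15 - 6/7) = -42*(5*(1/15) - 6*1/7) = -42*(1/3 - 6/7) = -42*(-11/21) = 22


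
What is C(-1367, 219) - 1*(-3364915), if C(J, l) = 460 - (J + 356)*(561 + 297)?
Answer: 4232813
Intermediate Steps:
C(J, l) = -304988 - 858*J (C(J, l) = 460 - (356 + J)*858 = 460 - (305448 + 858*J) = 460 + (-305448 - 858*J) = -304988 - 858*J)
C(-1367, 219) - 1*(-3364915) = (-304988 - 858*(-1367)) - 1*(-3364915) = (-304988 + 1172886) + 3364915 = 867898 + 3364915 = 4232813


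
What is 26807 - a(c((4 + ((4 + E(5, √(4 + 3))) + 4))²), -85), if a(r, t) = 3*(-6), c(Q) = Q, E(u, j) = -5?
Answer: 26825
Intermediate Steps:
a(r, t) = -18
26807 - a(c((4 + ((4 + E(5, √(4 + 3))) + 4))²), -85) = 26807 - 1*(-18) = 26807 + 18 = 26825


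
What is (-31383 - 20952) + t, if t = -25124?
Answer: -77459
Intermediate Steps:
(-31383 - 20952) + t = (-31383 - 20952) - 25124 = -52335 - 25124 = -77459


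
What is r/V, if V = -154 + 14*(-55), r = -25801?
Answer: 25801/924 ≈ 27.923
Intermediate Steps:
V = -924 (V = -154 - 770 = -924)
r/V = -25801/(-924) = -25801*(-1/924) = 25801/924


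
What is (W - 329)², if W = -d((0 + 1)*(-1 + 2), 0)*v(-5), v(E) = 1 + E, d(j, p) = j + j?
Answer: 103041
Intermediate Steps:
d(j, p) = 2*j
W = 8 (W = -2*((0 + 1)*(-1 + 2))*(1 - 5) = -2*(1*1)*(-4) = -2*1*(-4) = -2*(-4) = -1*(-8) = 8)
(W - 329)² = (8 - 329)² = (-321)² = 103041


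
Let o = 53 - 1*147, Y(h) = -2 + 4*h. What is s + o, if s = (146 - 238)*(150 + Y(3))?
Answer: -14814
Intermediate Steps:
o = -94 (o = 53 - 147 = -94)
s = -14720 (s = (146 - 238)*(150 + (-2 + 4*3)) = -92*(150 + (-2 + 12)) = -92*(150 + 10) = -92*160 = -14720)
s + o = -14720 - 94 = -14814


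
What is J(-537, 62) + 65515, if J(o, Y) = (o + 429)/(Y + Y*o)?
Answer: 544298647/8308 ≈ 65515.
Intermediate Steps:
J(o, Y) = (429 + o)/(Y + Y*o)
J(-537, 62) + 65515 = (429 - 537)/(62*(1 - 537)) + 65515 = (1/62)*(-108)/(-536) + 65515 = (1/62)*(-1/536)*(-108) + 65515 = 27/8308 + 65515 = 544298647/8308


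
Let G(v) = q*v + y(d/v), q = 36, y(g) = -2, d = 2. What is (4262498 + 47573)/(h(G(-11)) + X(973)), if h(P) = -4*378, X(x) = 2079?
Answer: 4310071/567 ≈ 7601.5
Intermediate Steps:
G(v) = -2 + 36*v (G(v) = 36*v - 2 = -2 + 36*v)
h(P) = -1512
(4262498 + 47573)/(h(G(-11)) + X(973)) = (4262498 + 47573)/(-1512 + 2079) = 4310071/567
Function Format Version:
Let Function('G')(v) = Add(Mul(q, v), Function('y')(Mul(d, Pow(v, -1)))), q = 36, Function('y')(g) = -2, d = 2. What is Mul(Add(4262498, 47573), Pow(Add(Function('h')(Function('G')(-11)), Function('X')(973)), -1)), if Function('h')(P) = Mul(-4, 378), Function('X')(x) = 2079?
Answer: Rational(4310071, 567) ≈ 7601.5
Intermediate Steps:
Function('G')(v) = Add(-2, Mul(36, v)) (Function('G')(v) = Add(Mul(36, v), -2) = Add(-2, Mul(36, v)))
Function('h')(P) = -1512
Mul(Add(4262498, 47573), Pow(Add(Function('h')(Function('G')(-11)), Function('X')(973)), -1)) = Mul(Add(4262498, 47573), Pow(Add(-1512, 2079), -1)) = Mul(4310071, Pow(567, -1)) = Mul(4310071, Rational(1, 567)) = Rational(4310071, 567)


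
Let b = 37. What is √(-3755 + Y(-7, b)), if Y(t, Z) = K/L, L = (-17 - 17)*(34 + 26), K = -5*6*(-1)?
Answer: I*√4340797/34 ≈ 61.278*I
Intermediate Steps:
K = 30 (K = -30*(-1) = 30)
L = -2040 (L = -34*60 = -2040)
Y(t, Z) = -1/68 (Y(t, Z) = 30/(-2040) = 30*(-1/2040) = -1/68)
√(-3755 + Y(-7, b)) = √(-3755 - 1/68) = √(-255341/68) = I*√4340797/34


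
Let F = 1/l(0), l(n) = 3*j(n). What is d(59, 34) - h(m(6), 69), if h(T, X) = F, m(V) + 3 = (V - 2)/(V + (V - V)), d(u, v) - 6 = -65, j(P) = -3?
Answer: -530/9 ≈ -58.889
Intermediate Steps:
d(u, v) = -59 (d(u, v) = 6 - 65 = -59)
m(V) = -3 + (-2 + V)/V (m(V) = -3 + (V - 2)/(V + (V - V)) = -3 + (-2 + V)/(V + 0) = -3 + (-2 + V)/V)
l(n) = -9 (l(n) = 3*(-3) = -9)
F = -1/9 (F = 1/(-9) = -1/9 ≈ -0.11111)
h(T, X) = -1/9
d(59, 34) - h(m(6), 69) = -59 - 1*(-1/9) = -59 + 1/9 = -530/9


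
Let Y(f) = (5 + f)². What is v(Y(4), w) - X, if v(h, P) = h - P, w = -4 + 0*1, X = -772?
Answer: 857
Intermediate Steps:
w = -4 (w = -4 + 0 = -4)
v(Y(4), w) - X = ((5 + 4)² - 1*(-4)) - 1*(-772) = (9² + 4) + 772 = (81 + 4) + 772 = 85 + 772 = 857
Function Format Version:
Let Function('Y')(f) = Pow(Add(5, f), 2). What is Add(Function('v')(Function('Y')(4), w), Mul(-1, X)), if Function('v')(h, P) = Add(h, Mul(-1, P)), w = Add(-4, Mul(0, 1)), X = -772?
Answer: 857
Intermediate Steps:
w = -4 (w = Add(-4, 0) = -4)
Add(Function('v')(Function('Y')(4), w), Mul(-1, X)) = Add(Add(Pow(Add(5, 4), 2), Mul(-1, -4)), Mul(-1, -772)) = Add(Add(Pow(9, 2), 4), 772) = Add(Add(81, 4), 772) = Add(85, 772) = 857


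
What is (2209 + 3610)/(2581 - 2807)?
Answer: -5819/226 ≈ -25.748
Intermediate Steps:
(2209 + 3610)/(2581 - 2807) = 5819/(-226) = 5819*(-1/226) = -5819/226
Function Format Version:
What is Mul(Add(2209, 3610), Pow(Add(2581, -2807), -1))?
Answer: Rational(-5819, 226) ≈ -25.748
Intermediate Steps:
Mul(Add(2209, 3610), Pow(Add(2581, -2807), -1)) = Mul(5819, Pow(-226, -1)) = Mul(5819, Rational(-1, 226)) = Rational(-5819, 226)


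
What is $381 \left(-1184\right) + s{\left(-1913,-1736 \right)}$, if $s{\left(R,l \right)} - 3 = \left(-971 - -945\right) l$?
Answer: $-405965$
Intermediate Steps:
$s{\left(R,l \right)} = 3 - 26 l$ ($s{\left(R,l \right)} = 3 + \left(-971 - -945\right) l = 3 + \left(-971 + 945\right) l = 3 - 26 l$)
$381 \left(-1184\right) + s{\left(-1913,-1736 \right)} = 381 \left(-1184\right) + \left(3 - -45136\right) = -451104 + \left(3 + 45136\right) = -451104 + 45139 = -405965$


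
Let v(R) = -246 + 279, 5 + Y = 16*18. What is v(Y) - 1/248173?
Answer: 8189708/248173 ≈ 33.000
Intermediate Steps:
Y = 283 (Y = -5 + 16*18 = -5 + 288 = 283)
v(R) = 33
v(Y) - 1/248173 = 33 - 1/248173 = 8189708/248173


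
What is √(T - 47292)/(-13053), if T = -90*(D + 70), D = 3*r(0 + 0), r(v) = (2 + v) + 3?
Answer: -I*√54942/13053 ≈ -0.017957*I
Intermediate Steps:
r(v) = 5 + v
D = 15 (D = 3*(5 + (0 + 0)) = 3*(5 + 0) = 3*5 = 15)
T = -7650 (T = -90*(15 + 70) = -90*85 = -7650)
√(T - 47292)/(-13053) = √(-7650 - 47292)/(-13053) = √(-54942)*(-1/13053) = (I*√54942)*(-1/13053) = -I*√54942/13053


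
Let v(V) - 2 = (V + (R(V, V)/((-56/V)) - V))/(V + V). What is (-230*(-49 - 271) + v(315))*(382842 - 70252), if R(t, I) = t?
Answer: 184050960165/8 ≈ 2.3006e+10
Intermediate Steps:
v(V) = 2 - V/112 (v(V) = 2 + (V + (V/((-56/V)) - V))/(V + V) = 2 + (V + (V*(-V/56) - V))/((2*V)) = 2 + (V + (-V²/56 - V))*(1/(2*V)) = 2 + (V + (-V - V²/56))*(1/(2*V)) = 2 + (-V²/56)*(1/(2*V)) = 2 - V/112)
(-230*(-49 - 271) + v(315))*(382842 - 70252) = (-230*(-49 - 271) + (2 - 1/112*315))*(382842 - 70252) = (-230*(-320) + (2 - 45/16))*312590 = (73600 - 13/16)*312590 = (1177587/16)*312590 = 184050960165/8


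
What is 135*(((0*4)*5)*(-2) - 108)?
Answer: -14580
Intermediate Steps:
135*(((0*4)*5)*(-2) - 108) = 135*((0*5)*(-2) - 108) = 135*(0*(-2) - 108) = 135*(0 - 108) = 135*(-108) = -14580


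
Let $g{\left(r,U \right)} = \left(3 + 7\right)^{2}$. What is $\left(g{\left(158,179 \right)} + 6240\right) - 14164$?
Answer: $-7824$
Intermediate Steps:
$g{\left(r,U \right)} = 100$ ($g{\left(r,U \right)} = 10^{2} = 100$)
$\left(g{\left(158,179 \right)} + 6240\right) - 14164 = \left(100 + 6240\right) - 14164 = 6340 - 14164 = -7824$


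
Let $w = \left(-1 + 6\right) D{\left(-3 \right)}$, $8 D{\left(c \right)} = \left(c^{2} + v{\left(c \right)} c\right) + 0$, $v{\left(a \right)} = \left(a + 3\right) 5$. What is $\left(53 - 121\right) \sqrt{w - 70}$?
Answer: $- 17 i \sqrt{1030} \approx - 545.59 i$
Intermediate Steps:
$v{\left(a \right)} = 15 + 5 a$ ($v{\left(a \right)} = \left(3 + a\right) 5 = 15 + 5 a$)
$D{\left(c \right)} = \frac{c^{2}}{8} + \frac{c \left(15 + 5 c\right)}{8}$ ($D{\left(c \right)} = \frac{\left(c^{2} + \left(15 + 5 c\right) c\right) + 0}{8} = \frac{\left(c^{2} + c \left(15 + 5 c\right)\right) + 0}{8} = \frac{c^{2} + c \left(15 + 5 c\right)}{8} = \frac{c^{2}}{8} + \frac{c \left(15 + 5 c\right)}{8}$)
$w = \frac{45}{8}$ ($w = \left(-1 + 6\right) \frac{3}{8} \left(-3\right) \left(5 + 2 \left(-3\right)\right) = 5 \cdot \frac{3}{8} \left(-3\right) \left(5 - 6\right) = 5 \cdot \frac{3}{8} \left(-3\right) \left(-1\right) = 5 \cdot \frac{9}{8} = \frac{45}{8} \approx 5.625$)
$\left(53 - 121\right) \sqrt{w - 70} = \left(53 - 121\right) \sqrt{\frac{45}{8} - 70} = - 68 \sqrt{- \frac{515}{8}} = - 68 \frac{i \sqrt{1030}}{4} = - 17 i \sqrt{1030}$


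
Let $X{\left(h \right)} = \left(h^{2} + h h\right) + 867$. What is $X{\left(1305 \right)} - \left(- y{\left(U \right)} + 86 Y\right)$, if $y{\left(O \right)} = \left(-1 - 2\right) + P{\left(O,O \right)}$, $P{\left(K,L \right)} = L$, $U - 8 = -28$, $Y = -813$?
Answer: $3476812$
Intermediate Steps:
$U = -20$ ($U = 8 - 28 = -20$)
$y{\left(O \right)} = -3 + O$ ($y{\left(O \right)} = \left(-1 - 2\right) + O = -3 + O$)
$X{\left(h \right)} = 867 + 2 h^{2}$ ($X{\left(h \right)} = \left(h^{2} + h^{2}\right) + 867 = 2 h^{2} + 867 = 867 + 2 h^{2}$)
$X{\left(1305 \right)} - \left(- y{\left(U \right)} + 86 Y\right) = \left(867 + 2 \cdot 1305^{2}\right) - -69895 = \left(867 + 2 \cdot 1703025\right) + \left(-23 + 69918\right) = \left(867 + 3406050\right) + 69895 = 3406917 + 69895 = 3476812$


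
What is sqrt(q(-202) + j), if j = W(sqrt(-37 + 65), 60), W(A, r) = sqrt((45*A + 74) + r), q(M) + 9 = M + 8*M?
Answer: sqrt(-1827 + sqrt(2)*sqrt(67 + 45*sqrt(7))) ≈ 42.517*I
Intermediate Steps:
q(M) = -9 + 9*M (q(M) = -9 + (M + 8*M) = -9 + 9*M)
W(A, r) = sqrt(74 + r + 45*A) (W(A, r) = sqrt((74 + 45*A) + r) = sqrt(74 + r + 45*A))
j = sqrt(134 + 90*sqrt(7)) (j = sqrt(74 + 60 + 45*sqrt(-37 + 65)) = sqrt(74 + 60 + 45*sqrt(28)) = sqrt(74 + 60 + 45*(2*sqrt(7))) = sqrt(74 + 60 + 90*sqrt(7)) = sqrt(134 + 90*sqrt(7)) ≈ 19.290)
sqrt(q(-202) + j) = sqrt((-9 + 9*(-202)) + sqrt(134 + 90*sqrt(7))) = sqrt((-9 - 1818) + sqrt(134 + 90*sqrt(7))) = sqrt(-1827 + sqrt(134 + 90*sqrt(7)))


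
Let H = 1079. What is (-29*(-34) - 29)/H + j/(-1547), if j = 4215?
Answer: -235962/128401 ≈ -1.8377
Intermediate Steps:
(-29*(-34) - 29)/H + j/(-1547) = (-29*(-34) - 29)/1079 + 4215/(-1547) = (986 - 29)*(1/1079) + 4215*(-1/1547) = 957*(1/1079) - 4215/1547 = 957/1079 - 4215/1547 = -235962/128401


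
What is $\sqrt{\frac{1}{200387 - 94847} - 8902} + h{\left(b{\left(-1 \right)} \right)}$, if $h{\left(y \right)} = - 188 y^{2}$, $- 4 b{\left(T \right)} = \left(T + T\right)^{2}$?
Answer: $-188 + \frac{i \sqrt{24789158129415}}{52770} \approx -188.0 + 94.35 i$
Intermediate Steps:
$b{\left(T \right)} = - T^{2}$ ($b{\left(T \right)} = - \frac{\left(T + T\right)^{2}}{4} = - \frac{\left(2 T\right)^{2}}{4} = - \frac{4 T^{2}}{4} = - T^{2}$)
$\sqrt{\frac{1}{200387 - 94847} - 8902} + h{\left(b{\left(-1 \right)} \right)} = \sqrt{\frac{1}{200387 - 94847} - 8902} - 188 \left(- \left(-1\right)^{2}\right)^{2} = \sqrt{\frac{1}{105540} - 8902} - 188 \left(\left(-1\right) 1\right)^{2} = \sqrt{\frac{1}{105540} - 8902} - 188 \left(-1\right)^{2} = \sqrt{- \frac{939517079}{105540}} - 188 = \frac{i \sqrt{24789158129415}}{52770} - 188 = -188 + \frac{i \sqrt{24789158129415}}{52770}$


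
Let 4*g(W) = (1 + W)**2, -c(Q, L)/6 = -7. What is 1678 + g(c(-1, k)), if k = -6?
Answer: 8561/4 ≈ 2140.3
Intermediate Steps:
c(Q, L) = 42 (c(Q, L) = -6*(-7) = 42)
g(W) = (1 + W)**2/4
1678 + g(c(-1, k)) = 1678 + (1 + 42)**2/4 = 1678 + (1/4)*43**2 = 1678 + (1/4)*1849 = 1678 + 1849/4 = 8561/4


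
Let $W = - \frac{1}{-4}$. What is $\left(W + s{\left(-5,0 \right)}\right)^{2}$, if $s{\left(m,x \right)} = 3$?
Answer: $\frac{169}{16} \approx 10.563$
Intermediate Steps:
$W = \frac{1}{4}$ ($W = - \frac{1 \left(-1\right)}{4} = \left(-1\right) \left(- \frac{1}{4}\right) = \frac{1}{4} \approx 0.25$)
$\left(W + s{\left(-5,0 \right)}\right)^{2} = \left(\frac{1}{4} + 3\right)^{2} = \left(\frac{13}{4}\right)^{2} = \frac{169}{16}$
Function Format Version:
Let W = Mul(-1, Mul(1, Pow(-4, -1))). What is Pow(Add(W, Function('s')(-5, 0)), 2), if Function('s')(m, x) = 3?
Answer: Rational(169, 16) ≈ 10.563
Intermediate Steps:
W = Rational(1, 4) (W = Mul(-1, Mul(1, Rational(-1, 4))) = Mul(-1, Rational(-1, 4)) = Rational(1, 4) ≈ 0.25000)
Pow(Add(W, Function('s')(-5, 0)), 2) = Pow(Add(Rational(1, 4), 3), 2) = Pow(Rational(13, 4), 2) = Rational(169, 16)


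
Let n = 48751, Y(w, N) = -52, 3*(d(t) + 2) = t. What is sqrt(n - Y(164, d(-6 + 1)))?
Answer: sqrt(48803) ≈ 220.91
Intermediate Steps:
d(t) = -2 + t/3
sqrt(n - Y(164, d(-6 + 1))) = sqrt(48751 - 1*(-52)) = sqrt(48751 + 52) = sqrt(48803)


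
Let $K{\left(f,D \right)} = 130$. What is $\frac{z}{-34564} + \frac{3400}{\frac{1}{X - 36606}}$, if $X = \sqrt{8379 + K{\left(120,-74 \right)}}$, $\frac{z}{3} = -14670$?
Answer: $- \frac{2150924610795}{17282} + 3400 \sqrt{8509} \approx -1.2415 \cdot 10^{8}$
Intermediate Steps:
$z = -44010$ ($z = 3 \left(-14670\right) = -44010$)
$X = \sqrt{8509}$ ($X = \sqrt{8379 + 130} = \sqrt{8509} \approx 92.244$)
$\frac{z}{-34564} + \frac{3400}{\frac{1}{X - 36606}} = - \frac{44010}{-34564} + \frac{3400}{\frac{1}{\sqrt{8509} - 36606}} = \left(-44010\right) \left(- \frac{1}{34564}\right) + \frac{3400}{\frac{1}{-36606 + \sqrt{8509}}} = \frac{22005}{17282} + 3400 \left(-36606 + \sqrt{8509}\right) = \frac{22005}{17282} - \left(124460400 - 3400 \sqrt{8509}\right) = - \frac{2150924610795}{17282} + 3400 \sqrt{8509}$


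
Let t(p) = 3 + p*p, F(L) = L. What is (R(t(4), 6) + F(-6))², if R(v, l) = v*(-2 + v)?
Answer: 100489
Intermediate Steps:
t(p) = 3 + p²
(R(t(4), 6) + F(-6))² = ((3 + 4²)*(-2 + (3 + 4²)) - 6)² = ((3 + 16)*(-2 + (3 + 16)) - 6)² = (19*(-2 + 19) - 6)² = (19*17 - 6)² = (323 - 6)² = 317² = 100489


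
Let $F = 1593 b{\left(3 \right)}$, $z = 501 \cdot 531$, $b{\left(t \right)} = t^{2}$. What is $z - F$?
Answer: $251694$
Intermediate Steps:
$z = 266031$
$F = 14337$ ($F = 1593 \cdot 3^{2} = 1593 \cdot 9 = 14337$)
$z - F = 266031 - 14337 = 251694$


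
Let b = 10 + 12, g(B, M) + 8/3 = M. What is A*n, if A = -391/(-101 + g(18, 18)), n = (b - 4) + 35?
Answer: 62169/257 ≈ 241.90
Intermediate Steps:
g(B, M) = -8/3 + M
b = 22
n = 53 (n = (22 - 4) + 35 = 18 + 35 = 53)
A = 1173/257 (A = -391/(-101 + (-8/3 + 18)) = -391/(-101 + 46/3) = -391/(-257/3) = -391*(-3/257) = 1173/257 ≈ 4.5642)
A*n = (1173/257)*53 = 62169/257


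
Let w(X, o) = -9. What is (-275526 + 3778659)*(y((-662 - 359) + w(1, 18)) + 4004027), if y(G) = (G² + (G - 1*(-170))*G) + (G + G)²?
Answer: 35712083326491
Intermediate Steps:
y(G) = 5*G² + G*(170 + G) (y(G) = (G² + (G + 170)*G) + (2*G)² = (G² + (170 + G)*G) + 4*G² = (G² + G*(170 + G)) + 4*G² = 5*G² + G*(170 + G))
(-275526 + 3778659)*(y((-662 - 359) + w(1, 18)) + 4004027) = (-275526 + 3778659)*(2*((-662 - 359) - 9)*(85 + 3*((-662 - 359) - 9)) + 4004027) = 3503133*(2*(-1021 - 9)*(85 + 3*(-1021 - 9)) + 4004027) = 3503133*(2*(-1030)*(85 + 3*(-1030)) + 4004027) = 3503133*(2*(-1030)*(85 - 3090) + 4004027) = 3503133*(2*(-1030)*(-3005) + 4004027) = 3503133*(6190300 + 4004027) = 3503133*10194327 = 35712083326491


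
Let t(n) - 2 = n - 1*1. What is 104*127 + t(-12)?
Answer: 13197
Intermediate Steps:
t(n) = 1 + n (t(n) = 2 + (n - 1*1) = 2 + (n - 1) = 2 + (-1 + n) = 1 + n)
104*127 + t(-12) = 104*127 + (1 - 12) = 13208 - 11 = 13197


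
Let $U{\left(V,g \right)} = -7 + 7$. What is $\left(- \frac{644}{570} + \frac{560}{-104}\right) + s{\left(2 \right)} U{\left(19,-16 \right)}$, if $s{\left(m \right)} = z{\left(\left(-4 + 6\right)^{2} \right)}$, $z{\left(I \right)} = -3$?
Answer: $- \frac{24136}{3705} \approx -6.5144$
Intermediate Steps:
$s{\left(m \right)} = -3$
$U{\left(V,g \right)} = 0$
$\left(- \frac{644}{570} + \frac{560}{-104}\right) + s{\left(2 \right)} U{\left(19,-16 \right)} = \left(- \frac{644}{570} + \frac{560}{-104}\right) - 0 = \left(\left(-644\right) \frac{1}{570} + 560 \left(- \frac{1}{104}\right)\right) + 0 = \left(- \frac{322}{285} - \frac{70}{13}\right) + 0 = - \frac{24136}{3705} + 0 = - \frac{24136}{3705}$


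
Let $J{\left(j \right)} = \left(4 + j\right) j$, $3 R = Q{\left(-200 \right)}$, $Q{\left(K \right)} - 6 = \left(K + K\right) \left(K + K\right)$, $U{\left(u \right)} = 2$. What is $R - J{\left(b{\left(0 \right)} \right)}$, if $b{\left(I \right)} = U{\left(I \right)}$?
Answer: $\frac{159970}{3} \approx 53323.0$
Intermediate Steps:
$Q{\left(K \right)} = 6 + 4 K^{2}$ ($Q{\left(K \right)} = 6 + \left(K + K\right) \left(K + K\right) = 6 + 2 K 2 K = 6 + 4 K^{2}$)
$R = \frac{160006}{3}$ ($R = \frac{6 + 4 \left(-200\right)^{2}}{3} = \frac{6 + 4 \cdot 40000}{3} = \frac{6 + 160000}{3} = \frac{1}{3} \cdot 160006 = \frac{160006}{3} \approx 53335.0$)
$b{\left(I \right)} = 2$
$J{\left(j \right)} = j \left(4 + j\right)$
$R - J{\left(b{\left(0 \right)} \right)} = \frac{160006}{3} - 2 \left(4 + 2\right) = \frac{160006}{3} - 2 \cdot 6 = \frac{160006}{3} - 12 = \frac{159970}{3}$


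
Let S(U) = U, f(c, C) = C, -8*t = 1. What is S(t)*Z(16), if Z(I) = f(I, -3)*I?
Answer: 6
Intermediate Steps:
t = -⅛ (t = -⅛*1 = -⅛ ≈ -0.12500)
Z(I) = -3*I
S(t)*Z(16) = -(-3)*16/8 = -⅛*(-48) = 6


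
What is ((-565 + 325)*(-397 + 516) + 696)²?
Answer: 776402496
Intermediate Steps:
((-565 + 325)*(-397 + 516) + 696)² = (-240*119 + 696)² = (-28560 + 696)² = (-27864)² = 776402496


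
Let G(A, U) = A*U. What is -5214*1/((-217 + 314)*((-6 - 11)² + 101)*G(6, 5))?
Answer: -869/189150 ≈ -0.0045942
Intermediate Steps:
-5214*1/((-217 + 314)*((-6 - 11)² + 101)*G(6, 5)) = -5214*1/(30*(-217 + 314)*((-6 - 11)² + 101)) = -5214*1/(2910*((-17)² + 101)) = -5214*1/(2910*(289 + 101)) = -5214/((390*97)*30) = -5214/(37830*30) = -5214/1134900 = -5214*1/1134900 = -869/189150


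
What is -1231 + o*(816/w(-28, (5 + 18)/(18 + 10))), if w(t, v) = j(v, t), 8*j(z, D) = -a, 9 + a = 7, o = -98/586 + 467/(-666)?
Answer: -132224773/32523 ≈ -4065.6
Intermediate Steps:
o = -169465/195138 (o = -98*1/586 + 467*(-1/666) = -49/293 - 467/666 = -169465/195138 ≈ -0.86844)
a = -2 (a = -9 + 7 = -2)
j(z, D) = ¼ (j(z, D) = (-1*(-2))/8 = (⅛)*2 = ¼)
w(t, v) = ¼
-1231 + o*(816/w(-28, (5 + 18)/(18 + 10))) = -1231 - 23047240/(32523*¼) = -1231 - 23047240*4/32523 = -1231 - 169465/195138*3264 = -1231 - 92188960/32523 = -132224773/32523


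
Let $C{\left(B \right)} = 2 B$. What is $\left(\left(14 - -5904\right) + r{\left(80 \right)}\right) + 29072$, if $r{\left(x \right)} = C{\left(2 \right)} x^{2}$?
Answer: $60590$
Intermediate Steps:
$r{\left(x \right)} = 4 x^{2}$ ($r{\left(x \right)} = 2 \cdot 2 x^{2} = 4 x^{2}$)
$\left(\left(14 - -5904\right) + r{\left(80 \right)}\right) + 29072 = \left(\left(14 - -5904\right) + 4 \cdot 80^{2}\right) + 29072 = \left(\left(14 + 5904\right) + 4 \cdot 6400\right) + 29072 = \left(5918 + 25600\right) + 29072 = 31518 + 29072 = 60590$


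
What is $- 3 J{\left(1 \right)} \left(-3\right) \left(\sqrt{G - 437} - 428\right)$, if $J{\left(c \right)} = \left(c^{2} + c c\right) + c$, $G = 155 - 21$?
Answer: $-11556 + 27 i \sqrt{303} \approx -11556.0 + 469.99 i$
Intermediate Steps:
$G = 134$
$J{\left(c \right)} = c + 2 c^{2}$ ($J{\left(c \right)} = \left(c^{2} + c^{2}\right) + c = 2 c^{2} + c = c + 2 c^{2}$)
$- 3 J{\left(1 \right)} \left(-3\right) \left(\sqrt{G - 437} - 428\right) = - 3 \cdot 1 \left(1 + 2 \cdot 1\right) \left(-3\right) \left(\sqrt{134 - 437} - 428\right) = - 3 \cdot 1 \left(1 + 2\right) \left(-3\right) \left(\sqrt{-303} - 428\right) = - 3 \cdot 1 \cdot 3 \left(-3\right) \left(i \sqrt{303} - 428\right) = \left(-3\right) 3 \left(-3\right) \left(-428 + i \sqrt{303}\right) = \left(-9\right) \left(-3\right) \left(-428 + i \sqrt{303}\right) = 27 \left(-428 + i \sqrt{303}\right) = -11556 + 27 i \sqrt{303}$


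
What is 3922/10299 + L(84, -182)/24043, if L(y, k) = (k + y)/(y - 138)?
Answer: 848838031/2228569713 ≈ 0.38089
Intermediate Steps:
L(y, k) = (k + y)/(-138 + y)
3922/10299 + L(84, -182)/24043 = 3922/10299 + ((-182 + 84)/(-138 + 84))/24043 = 3922*(1/10299) + (-98/(-54))*(1/24043) = 3922/10299 - 1/54*(-98)*(1/24043) = 3922/10299 + (49/27)*(1/24043) = 3922/10299 + 49/649161 = 848838031/2228569713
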